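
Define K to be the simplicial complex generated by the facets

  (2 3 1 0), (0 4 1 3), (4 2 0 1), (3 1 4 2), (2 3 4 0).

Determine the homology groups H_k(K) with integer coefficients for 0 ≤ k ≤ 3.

H_0 = Z,  H_1 = 0,  H_2 = 0,  H_3 = Z.

Fix the vertex order 0 < 1 < 2 < 3 < 4 and write every simplex with vertices in increasing order. Then dim K = 3 and the simplices of K are:

  0-simplices (5): [0], [1], [2], [3], [4]
  1-simplices (10): [0,1], [0,2], [0,3], [0,4], [1,2], [1,3], [1,4], [2,3], [2,4], [3,4]
  2-simplices (10): [0,1,2], [0,1,3], [0,1,4], [0,2,3], [0,2,4], [0,3,4], [1,2,3], [1,2,4], [1,3,4], [2,3,4]
  3-simplices (5): [0,1,2,3], [0,1,2,4], [0,1,3,4], [0,2,3,4], [1,2,3,4]

giving chain groups C_0 ≅ Z^5, C_1 ≅ Z^10, C_2 ≅ Z^10, C_3 ≅ Z^5.

∂_1: C_1 → C_0 sends each edge [p,q] (with p < q) to q − p.
The resulting 5×10 matrix has rank 4, and its Smith normal form has invariant factors (1,1,1,1).

The boundary map ∂_2: C_2 → C_1 sends each 2-simplex [p,q,r] to [q,r] − [p,r] + [p,q]. For instance
  ∂[1,2,4] = [2,4] − [1,4] + [1,2],
  ∂[1,3,4] = [3,4] − [1,4] + [1,3].
As a 10×10 matrix over Z this has rank 6, with invariant factors (1,1,1,1,1,1).

∂_3: C_3 → C_2 sends each 3-simplex σ to the alternating sum Σ_i (−1)^i (σ with its i-th vertex removed). For instance
  ∂[0,1,3,4] = [1,3,4] − [0,3,4] + [0,1,4] − [0,1,3],
  ∂[0,1,2,3] = [1,2,3] − [0,2,3] + [0,1,3] − [0,1,2].
The resulting 10×5 matrix has rank 4, and its Smith normal form has invariant factors (1,1,1,1).

From H_k ≅ ker(∂_k) / im(∂_{k+1}) we obtain:

  H_0: rank C_0 − rank ∂_1 = 5 − 4 = 1, and the invariant factors of ∂_1 are all 1, so H_0 = Z.
  H_1: rank ker ∂_1 − rank ∂_2 = (10 − 4) − 6 = 0, and the invariant factors of ∂_2 are all 1, so H_1 = 0.
  H_2: rank ker ∂_2 − rank ∂_3 = (10 − 6) − 4 = 0, and the invariant factors of ∂_3 are all 1, so H_2 = 0.
  H_3: rank ker ∂_3 − rank ∂_4 = (5 − 4) − 0 = 1, and there is no ∂_4, so H_3 = Z.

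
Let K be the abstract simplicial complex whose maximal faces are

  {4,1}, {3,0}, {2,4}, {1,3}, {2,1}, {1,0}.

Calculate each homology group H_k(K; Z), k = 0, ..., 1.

H_0 = Z,  H_1 = Z^2.

Take the total order 0 < 1 < 2 < 3 < 4 on the vertex set. Then K (dimension 1) consists of the simplices:

  0-simplices (5): [0], [1], [2], [3], [4]
  1-simplices (6): [0,1], [0,3], [1,2], [1,3], [1,4], [2,4]

giving chain groups C_0 ≅ Z^5, C_1 ≅ Z^6.

∂_1: C_1 → C_0 sends each edge [p,q] (with p < q) to q − p.
This gives a 5×6 integer matrix of rank 4; reducing to Smith normal form yields diagonal entries (1,1,1,1).

From H_k ≅ ker(∂_k) / im(∂_{k+1}) we obtain:

  H_0: rank C_0 − rank ∂_1 = 5 − 4 = 1, and the invariant factors of ∂_1 are all 1, so H_0 ≅ Z.
  H_1: rank ker ∂_1 − rank ∂_2 = (6 − 4) − 0 = 2, and there is no ∂_2, so H_1 ≅ Z^2.

(K is a triangulation of a wedge of 2 circles.)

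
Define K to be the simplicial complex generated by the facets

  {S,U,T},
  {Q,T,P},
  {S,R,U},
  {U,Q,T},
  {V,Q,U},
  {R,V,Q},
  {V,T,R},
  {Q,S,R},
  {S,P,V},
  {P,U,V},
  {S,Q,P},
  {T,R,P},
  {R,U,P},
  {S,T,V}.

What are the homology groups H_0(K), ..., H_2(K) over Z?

Order the vertices as P < Q < R < S < T < U < V. Listing each simplex with vertices in this order, K has dimension 2 with simplices:

  0-simplices (7): P, Q, R, S, T, U, V
  1-simplices (21): PQ, PR, PS, PT, PU, PV, QR, QS, QT, QU, QV, RS, RT, RU, RV, ST, SU, SV, TU, TV, UV
  2-simplices (14): PQS, PQT, PRT, PRU, PSV, PUV, QRS, QRV, QTU, QUV, RSU, RTV, STU, STV

so the chain groups are C_0 ≅ Z^7, C_1 ≅ Z^21, C_2 ≅ Z^14.

The boundary map ∂_1: C_1 → C_0 sends each edge [p,q] (with p < q) to q − p.
The resulting 7×21 matrix has rank 6, and its Smith normal form has invariant factors (1,1,1,1,1,1).

∂_2: C_2 → C_1 acts by ∂[p,q,r] = [q,r] − [p,r] + [p,q]. For instance
  ∂RTV = TV − RV + RT,
  ∂PSV = SV − PV + PS.
The resulting 21×14 matrix has rank 13, and its Smith normal form has invariant factors (1,1,1,1,1,1,1,1,1,1,1,1,1).

Computing H_k = (kernel of ∂_k) / (image of ∂_{k+1}):

  H_0: rank C_0 − rank ∂_1 = 7 − 6 = 1, and the invariant factors of ∂_1 are all 1, so H_0 = Z.
  H_1: rank ker ∂_1 − rank ∂_2 = (21 − 6) − 13 = 2, and the invariant factors of ∂_2 are all 1, so H_1 = Z^2.
  H_2: rank ker ∂_2 − rank ∂_3 = (14 − 13) − 0 = 1, and there is no ∂_3, so H_2 = Z.

As a check, the Euler characteristic is 7 − 21 + 14 = 0, which agrees with 1 − 2 + 1 = 0.
(K is a triangulation of the torus T^2.)

H_0 ≅ Z,  H_1 ≅ Z^2,  H_2 ≅ Z.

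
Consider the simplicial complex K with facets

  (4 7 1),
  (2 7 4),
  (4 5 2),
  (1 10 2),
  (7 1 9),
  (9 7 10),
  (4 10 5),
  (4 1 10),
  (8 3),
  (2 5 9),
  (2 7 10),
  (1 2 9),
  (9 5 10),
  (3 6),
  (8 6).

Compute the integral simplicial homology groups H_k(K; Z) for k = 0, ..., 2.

H_0 ≅ Z^2,  H_1 ≅ Z ⊕ Z/2,  H_2 = 0.

Take the total order 1 < 2 < 3 < 4 < 5 < 6 < 7 < 8 < 9 < 10 on the vertex set. Then K (dimension 2) consists of the simplices:

  0-simplices (10): [1], [2], [3], [4], [5], [6], [7], [8], [9], [10]
  1-simplices (21): [1,2], [1,4], [1,7], [1,9], [1,10], [2,4], [2,5], [2,7], [2,9], [2,10], [3,6], [3,8], [4,5], [4,7], [4,10], [5,9], [5,10], [6,8], [7,9], [7,10], [9,10]
  2-simplices (12): [1,2,9], [1,2,10], [1,4,7], [1,4,10], [1,7,9], [2,4,5], [2,4,7], [2,5,9], [2,7,10], [4,5,10], [5,9,10], [7,9,10]

so the chain groups are C_0 ≅ Z^10, C_1 ≅ Z^21, C_2 ≅ Z^12.

Boundary ∂_1: C_1 → C_0 maps an edge to its endpoints' difference, ∂[p,q] = q − p. For instance
  ∂[4,10] = [10] − [4].
The resulting 10×21 matrix has rank 8, and its Smith normal form has invariant factors (1,1,1,1,1,1,1,1).

Boundary ∂_2: C_2 → C_1 acts by ∂[p,q,r] = [q,r] − [p,r] + [p,q]. For instance
  ∂[2,4,5] = [4,5] − [2,5] + [2,4],
  ∂[1,7,9] = [7,9] − [1,9] + [1,7].
As a 21×12 matrix over Z this has rank 12, with invariant factors (1,1,1,1,1,1,1,1,1,1,1,2).

Now H_k = ker ∂_k / im ∂_{k+1}, so:

  H_0: rank C_0 − rank ∂_1 = 10 − 8 = 2, and the invariant factors of ∂_1 are all 1, so H_0 ≅ Z^2.
  H_1: rank ker ∂_1 − rank ∂_2 = (21 − 8) − 12 = 1, and ∂_2 has invariant factor 2 > 1, so H_1 ≅ Z ⊕ Z/2.
  H_2: rank ker ∂_2 − rank ∂_3 = (12 − 12) − 0 = 0, and there is no ∂_3, so H_2 ≅ 0.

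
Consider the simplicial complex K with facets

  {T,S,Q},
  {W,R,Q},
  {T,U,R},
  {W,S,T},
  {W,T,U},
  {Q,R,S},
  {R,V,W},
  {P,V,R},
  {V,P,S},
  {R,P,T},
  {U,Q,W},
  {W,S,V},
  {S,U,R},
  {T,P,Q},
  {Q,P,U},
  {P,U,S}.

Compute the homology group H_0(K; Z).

Fix the vertex order P < Q < R < S < T < U < V < W and write every simplex with vertices in increasing order. Then dim K = 2 and the simplices of K are:

  0-simplices (8): P, Q, R, S, T, U, V, W
  1-simplices (24): PQ, PR, PS, PT, PU, PV, QR, QS, QT, QU, QW, RS, RT, RU, RV, RW, ST, SU, SV, SW, TU, TW, UW, VW
  2-simplices (16): PQT, PQU, PRT, PRV, PSU, PSV, QRS, QRW, QST, QUW, RSU, RTU, RVW, STW, SVW, TUW

giving chain groups C_0 ≅ Z^8, C_1 ≅ Z^24, C_2 ≅ Z^16.

∂_1: C_1 → C_0 maps an edge to its endpoints' difference, ∂[p,q] = q − p. For instance
  ∂SU = U − S.
The resulting 8×24 matrix has rank 7, and its Smith normal form has invariant factors (1,1,1,1,1,1,1).

The boundary map ∂_2: C_2 → C_1 maps a triangle to the signed sum of its edges. For instance
  ∂PSV = SV − PV + PS,
  ∂TUW = UW − TW + TU.
As a 24×16 matrix over Z this has rank 15, with invariant factors (1,1,1,1,1,1,1,1,1,1,1,1,1,1,1).

From H_k ≅ ker(∂_k) / im(∂_{k+1}) we obtain:

  H_0: rank C_0 − rank ∂_1 = 8 − 7 = 1, and the invariant factors of ∂_1 are all 1, so H_0 ≅ Z.

H_0 ≅ Z.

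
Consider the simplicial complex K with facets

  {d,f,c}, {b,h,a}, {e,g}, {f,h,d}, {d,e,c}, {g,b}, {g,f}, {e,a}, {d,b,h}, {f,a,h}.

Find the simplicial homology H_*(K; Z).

H_0 = Z,  H_1 = Z^3,  H_2 = 0.

Order the vertices as a < b < c < d < e < f < g < h. Listing each simplex with vertices in this order, K has dimension 2 with simplices:

  0-simplices (8): a, b, c, d, e, f, g, h
  1-simplices (16): ab, ae, af, ah, bd, bg, bh, cd, ce, cf, de, df, dh, eg, fg, fh
  2-simplices (6): abh, afh, bdh, cde, cdf, dfh

Hence C_0 ≅ Z^8, C_1 ≅ Z^16, C_2 ≅ Z^6.

∂_1: C_1 → C_0 is given by ∂[p,q] = [q] − [p]. For instance
  ∂cf = f − c.
The resulting 8×16 matrix has rank 7, and its Smith normal form has invariant factors (1,1,1,1,1,1,1).

Boundary ∂_2: C_2 → C_1 maps a triangle to the signed sum of its edges. For instance
  ∂dfh = fh − dh + df,
  ∂cde = de − ce + cd.
As a 16×6 matrix over Z this has rank 6, with invariant factors (1,1,1,1,1,1).

Now H_k = ker ∂_k / im ∂_{k+1}, so:

  H_0: rank C_0 − rank ∂_1 = 8 − 7 = 1, and the invariant factors of ∂_1 are all 1, so H_0 = Z.
  H_1: rank ker ∂_1 − rank ∂_2 = (16 − 7) − 6 = 3, and the invariant factors of ∂_2 are all 1, so H_1 = Z^3.
  H_2: rank ker ∂_2 − rank ∂_3 = (6 − 6) − 0 = 0, and there is no ∂_3, so H_2 = 0.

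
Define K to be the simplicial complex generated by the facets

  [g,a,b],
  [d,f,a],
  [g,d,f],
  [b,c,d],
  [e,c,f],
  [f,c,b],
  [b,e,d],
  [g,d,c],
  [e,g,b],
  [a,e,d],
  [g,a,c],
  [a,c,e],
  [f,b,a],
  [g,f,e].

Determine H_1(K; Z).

Fix the vertex order a < b < c < d < e < f < g and write every simplex with vertices in increasing order. Then dim K = 2 and the simplices of K are:

  0-simplices (7): a, b, c, d, e, f, g
  1-simplices (21): ab, ac, ad, ae, af, ag, bc, bd, be, bf, bg, cd, ce, cf, cg, de, df, dg, ef, eg, fg
  2-simplices (14): abf, abg, ace, acg, ade, adf, bcd, bcf, bde, beg, cdg, cef, dfg, efg

giving chain groups C_0 ≅ Z^7, C_1 ≅ Z^21, C_2 ≅ Z^14.

Boundary ∂_1: C_1 → C_0 sends each edge [p,q] (with p < q) to q − p.
The 7×21 boundary matrix has rank 6 and Smith normal form diag(1,1,1,1,1,1).

∂_2: C_2 → C_1 acts by ∂[p,q,r] = [q,r] − [p,r] + [p,q]. For instance
  ∂adf = df − af + ad,
  ∂bcf = cf − bf + bc.
As a 21×14 matrix over Z this has rank 13, with invariant factors (1,1,1,1,1,1,1,1,1,1,1,1,1).

From H_k ≅ ker(∂_k) / im(∂_{k+1}) we obtain:

  H_1: rank ker ∂_1 − rank ∂_2 = (21 − 6) − 13 = 2, and the invariant factors of ∂_2 are all 1, so H_1 ≅ Z^2.

(K is a triangulation of the torus T^2.)

H_1 ≅ Z^2.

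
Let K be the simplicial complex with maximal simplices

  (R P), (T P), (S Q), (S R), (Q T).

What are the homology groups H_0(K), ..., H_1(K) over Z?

We work with the vertex ordering P < Q < R < S < T. The simplices of K, each written with vertices in increasing order, are:

  0-simplices (5): P, Q, R, S, T
  1-simplices (5): PR, PT, QS, QT, RS

Hence C_0 ≅ Z^5, C_1 ≅ Z^5.

Boundary ∂_1: C_1 → C_0 sends each edge [p,q] (with p < q) to q − p.
As a 5×5 matrix over Z this has rank 4, with invariant factors (1,1,1,1).

Now H_k = ker ∂_k / im ∂_{k+1}, so:

  H_0: rank C_0 − rank ∂_1 = 5 − 4 = 1, and the invariant factors of ∂_1 are all 1, so H_0 = Z.
  H_1: rank ker ∂_1 − rank ∂_2 = (5 − 4) − 0 = 1, and there is no ∂_2, so H_1 = Z.

H_0 ≅ Z,  H_1 ≅ Z.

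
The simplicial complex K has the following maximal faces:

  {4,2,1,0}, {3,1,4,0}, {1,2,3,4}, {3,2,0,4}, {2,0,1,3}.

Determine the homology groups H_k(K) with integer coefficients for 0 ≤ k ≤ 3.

H_0 ≅ Z,  H_1 = 0,  H_2 = 0,  H_3 ≅ Z.

We work with the vertex ordering 0 < 1 < 2 < 3 < 4. The simplices of K, each written with vertices in increasing order, are:

  0-simplices (5): [0], [1], [2], [3], [4]
  1-simplices (10): [0,1], [0,2], [0,3], [0,4], [1,2], [1,3], [1,4], [2,3], [2,4], [3,4]
  2-simplices (10): [0,1,2], [0,1,3], [0,1,4], [0,2,3], [0,2,4], [0,3,4], [1,2,3], [1,2,4], [1,3,4], [2,3,4]
  3-simplices (5): [0,1,2,3], [0,1,2,4], [0,1,3,4], [0,2,3,4], [1,2,3,4]

so the chain groups are C_0 ≅ Z^5, C_1 ≅ Z^10, C_2 ≅ Z^10, C_3 ≅ Z^5.

∂_1: C_1 → C_0 maps an edge to its endpoints' difference, ∂[p,q] = q − p. For instance
  ∂[0,3] = [3] − [0].
As a 5×10 matrix over Z this has rank 4, with invariant factors (1,1,1,1).

The boundary map ∂_2: C_2 → C_1 acts by ∂[p,q,r] = [q,r] − [p,r] + [p,q]. For instance
  ∂[1,3,4] = [3,4] − [1,4] + [1,3],
  ∂[1,2,3] = [2,3] − [1,3] + [1,2].
The 10×10 boundary matrix has rank 6 and Smith normal form diag(1,1,1,1,1,1).

The boundary map ∂_3: C_3 → C_2 sends each 3-simplex σ to the alternating sum Σ_i (−1)^i (σ with its i-th vertex removed). For instance
  ∂[0,1,3,4] = [1,3,4] − [0,3,4] + [0,1,4] − [0,1,3],
  ∂[0,1,2,3] = [1,2,3] − [0,2,3] + [0,1,3] − [0,1,2].
This gives a 10×5 integer matrix of rank 4; reducing to Smith normal form yields diagonal entries (1,1,1,1).

Computing H_k = (kernel of ∂_k) / (image of ∂_{k+1}):

  H_0: rank C_0 − rank ∂_1 = 5 − 4 = 1, and the invariant factors of ∂_1 are all 1, so H_0 ≅ Z.
  H_1: rank ker ∂_1 − rank ∂_2 = (10 − 4) − 6 = 0, and the invariant factors of ∂_2 are all 1, so H_1 ≅ 0.
  H_2: rank ker ∂_2 − rank ∂_3 = (10 − 6) − 4 = 0, and the invariant factors of ∂_3 are all 1, so H_2 ≅ 0.
  H_3: rank ker ∂_3 − rank ∂_4 = (5 − 4) − 0 = 1, and there is no ∂_4, so H_3 ≅ Z.

As a check, the Euler characteristic is 5 − 10 + 10 − 5 = 0, which agrees with 1 − 0 + 0 − 1 = 0.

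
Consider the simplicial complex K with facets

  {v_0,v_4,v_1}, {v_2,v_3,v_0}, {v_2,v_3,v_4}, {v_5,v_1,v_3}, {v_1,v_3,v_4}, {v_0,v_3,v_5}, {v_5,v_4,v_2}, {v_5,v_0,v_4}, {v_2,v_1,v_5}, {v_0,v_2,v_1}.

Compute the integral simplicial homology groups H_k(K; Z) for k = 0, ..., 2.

H_0 ≅ Z,  H_1 ≅ Z/2Z,  H_2 = 0.

K has 6 vertices, 15 edges, 10 triangles.
rank ∂_0 = 0, rank ∂_1 = 5 ⇒ b_0 = 6 − 0 − 5 = 1; all invariant factors of ∂_1 are 1 so no torsion. So H_0 ≅ Z.
rank ∂_1 = 5, rank ∂_2 = 10 ⇒ b_1 = 15 − 5 − 10 = 0; ∂_2 has invariant factor(s) [2] giving torsion. So H_1 ≅ Z/2Z.
rank ∂_2 = 10, rank ∂_3 = 0 ⇒ b_2 = 10 − 10 − 0 = 0. So H_2 ≅ 0.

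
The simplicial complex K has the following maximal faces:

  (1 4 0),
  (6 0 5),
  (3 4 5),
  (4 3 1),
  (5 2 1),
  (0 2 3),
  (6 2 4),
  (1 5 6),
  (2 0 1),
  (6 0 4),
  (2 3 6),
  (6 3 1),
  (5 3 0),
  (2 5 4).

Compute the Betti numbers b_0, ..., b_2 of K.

b_0 = 1, b_1 = 2, b_2 = 1.

We work with the vertex ordering 0 < 1 < 2 < 3 < 4 < 5 < 6. The simplices of K, each written with vertices in increasing order, are:

  0-simplices (7): [0], [1], [2], [3], [4], [5], [6]
  1-simplices (21): [0,1], [0,2], [0,3], [0,4], [0,5], [0,6], [1,2], [1,3], [1,4], [1,5], [1,6], [2,3], [2,4], [2,5], [2,6], [3,4], [3,5], [3,6], [4,5], [4,6], [5,6]
  2-simplices (14): [0,1,2], [0,1,4], [0,2,3], [0,3,5], [0,4,6], [0,5,6], [1,2,5], [1,3,4], [1,3,6], [1,5,6], [2,3,6], [2,4,5], [2,4,6], [3,4,5]

so the chain groups are C_0 ≅ Z^7, C_1 ≅ Z^21, C_2 ≅ Z^14.

∂_1: C_1 → C_0 sends each edge [p,q] (with p < q) to q − p. For instance
  ∂[3,4] = [4] − [3].
The 7×21 boundary matrix has rank 6 and Smith normal form diag(1,1,1,1,1,1).

The boundary map ∂_2: C_2 → C_1 maps a triangle to the signed sum of its edges. For instance
  ∂[1,3,6] = [3,6] − [1,6] + [1,3],
  ∂[0,1,4] = [1,4] − [0,4] + [0,1].
The resulting 21×14 matrix has rank 13, and its Smith normal form has invariant factors (1,1,1,1,1,1,1,1,1,1,1,1,1).

From H_k ≅ ker(∂_k) / im(∂_{k+1}) we obtain:

  H_0: rank C_0 − rank ∂_1 = 7 − 6 = 1, and the invariant factors of ∂_1 are all 1, so H_0 = Z.
  H_1: rank ker ∂_1 − rank ∂_2 = (21 − 6) − 13 = 2, and the invariant factors of ∂_2 are all 1, so H_1 = Z^2.
  H_2: rank ker ∂_2 − rank ∂_3 = (14 − 13) − 0 = 1, and there is no ∂_3, so H_2 = Z.

(K is a triangulation of the torus T^2.)

Hence the Betti numbers are b_0 = 1, b_1 = 2, b_2 = 1.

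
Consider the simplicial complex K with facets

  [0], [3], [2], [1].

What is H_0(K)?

H_0 = Z^4.

We work with the vertex ordering 0 < 1 < 2 < 3. The simplices of K, each written with vertices in increasing order, are:

  0-simplices (4): [0], [1], [2], [3]

Hence C_0 ≅ Z^4.

From H_k ≅ ker(∂_k) / im(∂_{k+1}) we obtain:

  H_0: rank C_0 − rank ∂_1 = 4 − 0 = 4, and there is no ∂_1, so H_0 = Z^4.

(K is a triangulation of a set of 4 points.)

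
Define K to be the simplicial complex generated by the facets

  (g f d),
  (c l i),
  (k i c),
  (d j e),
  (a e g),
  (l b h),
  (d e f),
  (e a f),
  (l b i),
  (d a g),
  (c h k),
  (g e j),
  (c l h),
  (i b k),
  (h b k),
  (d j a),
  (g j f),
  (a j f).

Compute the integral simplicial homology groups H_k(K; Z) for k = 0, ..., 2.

We work with the vertex ordering a < b < c < d < e < f < g < h < i < j < k < l. The simplices of K, each written with vertices in increasing order, are:

  0-simplices (12): a, b, c, d, e, f, g, h, i, j, k, l
  1-simplices (27): ad, ae, af, ag, aj, bh, bi, bk, bl, ch, ci, ck, cl, de, df, dg, dj, ef, eg, ej, fg, fj, gj, hk, hl, ik, il
  2-simplices (18): adg, adj, aef, aeg, afj, bhk, bhl, bik, bil, chk, chl, cik, cil, def, dej, dfg, egj, fgj

giving chain groups C_0 ≅ Z^12, C_1 ≅ Z^27, C_2 ≅ Z^18.

∂_1: C_1 → C_0 sends each edge [p,q] (with p < q) to q − p.
As a 12×27 matrix over Z this has rank 10, with invariant factors (1,1,1,1,1,1,1,1,1,1).

∂_2: C_2 → C_1 maps a triangle to the signed sum of its edges. For instance
  ∂bil = il − bl + bi,
  ∂def = ef − df + de.
This gives a 27×18 integer matrix of rank 17; reducing to Smith normal form yields diagonal entries (1,1,1,1,1,1,1,1,1,1,1,1,1,1,1,1,2).

Reading off H_k = ker ∂_k / im ∂_{k+1}:

  H_0: rank C_0 − rank ∂_1 = 12 − 10 = 2, and the invariant factors of ∂_1 are all 1, so H_0 = Z^2.
  H_1: rank ker ∂_1 − rank ∂_2 = (27 − 10) − 17 = 0, and ∂_2 has invariant factor 2 > 1, so H_1 = Z/2.
  H_2: rank ker ∂_2 − rank ∂_3 = (18 − 17) − 0 = 1, and there is no ∂_3, so H_2 = Z.

As a check, the Euler characteristic is 12 − 27 + 18 = 3, which agrees with 2 − 0 + 1 = 3.

H_0 = Z^2,  H_1 = Z/2,  H_2 = Z.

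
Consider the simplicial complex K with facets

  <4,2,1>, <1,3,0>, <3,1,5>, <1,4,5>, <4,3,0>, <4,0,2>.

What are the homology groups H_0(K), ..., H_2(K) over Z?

H_0 = Z,  H_1 = Z,  H_2 = 0.

Order the vertices as 0 < 1 < 2 < 3 < 4 < 5. Listing each simplex with vertices in this order, K has dimension 2 with simplices:

  0-simplices (6): [0], [1], [2], [3], [4], [5]
  1-simplices (12): [0,1], [0,2], [0,3], [0,4], [1,2], [1,3], [1,4], [1,5], [2,4], [3,4], [3,5], [4,5]
  2-simplices (6): [0,1,3], [0,2,4], [0,3,4], [1,2,4], [1,3,5], [1,4,5]

giving chain groups C_0 ≅ Z^6, C_1 ≅ Z^12, C_2 ≅ Z^6.

∂_1: C_1 → C_0 sends each edge [p,q] (with p < q) to q − p.
The resulting 6×12 matrix has rank 5, and its Smith normal form has invariant factors (1,1,1,1,1).

Boundary ∂_2: C_2 → C_1 maps a triangle to the signed sum of its edges. For instance
  ∂[1,4,5] = [4,5] − [1,5] + [1,4],
  ∂[1,2,4] = [2,4] − [1,4] + [1,2].
The resulting 12×6 matrix has rank 6, and its Smith normal form has invariant factors (1,1,1,1,1,1).

Computing H_k = (kernel of ∂_k) / (image of ∂_{k+1}):

  H_0: rank C_0 − rank ∂_1 = 6 − 5 = 1, and the invariant factors of ∂_1 are all 1, so H_0 ≅ Z.
  H_1: rank ker ∂_1 − rank ∂_2 = (12 − 5) − 6 = 1, and the invariant factors of ∂_2 are all 1, so H_1 ≅ Z.
  H_2: rank ker ∂_2 − rank ∂_3 = (6 − 6) − 0 = 0, and there is no ∂_3, so H_2 ≅ 0.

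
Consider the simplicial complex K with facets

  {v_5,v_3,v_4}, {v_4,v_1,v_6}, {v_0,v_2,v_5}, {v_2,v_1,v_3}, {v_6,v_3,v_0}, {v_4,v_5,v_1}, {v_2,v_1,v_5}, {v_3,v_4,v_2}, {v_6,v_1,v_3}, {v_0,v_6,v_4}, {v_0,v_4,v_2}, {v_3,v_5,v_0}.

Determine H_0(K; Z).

H_0 = Z.

Order the vertices as v_0 < v_1 < v_2 < v_3 < v_4 < v_5 < v_6. Listing each simplex with vertices in this order, K has dimension 2 with simplices:

  0-simplices (7): [v_0], [v_1], [v_2], [v_3], [v_4], [v_5], [v_6]
  1-simplices (18): (18 of them)
  2-simplices (12): (12 of them)

so the chain groups are C_0 ≅ Z^7, C_1 ≅ Z^18, C_2 ≅ Z^12.

Boundary ∂_1: C_1 → C_0 maps an edge to its endpoints' difference, ∂[p,q] = q − p. For instance
  ∂[v_1,v_6] = [v_6] − [v_1].
This gives a 7×18 integer matrix of rank 6; reducing to Smith normal form yields diagonal entries (1,1,1,1,1,1).

Boundary ∂_2: C_2 → C_1 sends each 2-simplex [p,q,r] to [q,r] − [p,r] + [p,q]. For instance
  ∂[v_0,v_2,v_5] = [v_2,v_5] − [v_0,v_5] + [v_0,v_2],
  ∂[v_0,v_2,v_4] = [v_2,v_4] − [v_0,v_4] + [v_0,v_2].
This gives a 18×12 integer matrix of rank 12; reducing to Smith normal form yields diagonal entries (1,1,1,1,1,1,1,1,1,1,1,2).

Computing H_k = (kernel of ∂_k) / (image of ∂_{k+1}):

  H_0: rank C_0 − rank ∂_1 = 7 − 6 = 1, and the invariant factors of ∂_1 are all 1, so H_0 ≅ Z.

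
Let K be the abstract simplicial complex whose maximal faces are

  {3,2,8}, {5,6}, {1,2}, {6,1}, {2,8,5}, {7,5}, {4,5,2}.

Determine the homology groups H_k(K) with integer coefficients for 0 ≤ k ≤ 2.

K has 8 vertices, 11 edges, 3 triangles.
rank ∂_0 = 0, rank ∂_1 = 7 ⇒ b_0 = 8 − 0 − 7 = 1; all invariant factors of ∂_1 are 1 so no torsion. So H_0 = Z.
rank ∂_1 = 7, rank ∂_2 = 3 ⇒ b_1 = 11 − 7 − 3 = 1; all invariant factors of ∂_2 are 1 so no torsion. So H_1 = Z.
rank ∂_2 = 3, rank ∂_3 = 0 ⇒ b_2 = 3 − 3 − 0 = 0. So H_2 = 0.

H_0 = Z,  H_1 = Z,  H_2 = 0.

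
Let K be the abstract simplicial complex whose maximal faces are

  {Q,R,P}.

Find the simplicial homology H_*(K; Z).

H_0 ≅ Z,  H_1 = 0,  H_2 = 0.

Order the vertices as P < Q < R. Listing each simplex with vertices in this order, K has dimension 2 with simplices:

  0-simplices (3): P, Q, R
  1-simplices (3): PQ, PR, QR
  2-simplices (1): PQR

giving chain groups C_0 ≅ Z^3, C_1 ≅ Z^3, C_2 ≅ Z^1.

∂_1: C_1 → C_0 sends each edge [p,q] (with p < q) to q − p. For instance
  ∂QR = R − Q.
The 3×3 boundary matrix has rank 2 and Smith normal form diag(1,1).

∂_2: C_2 → C_1 maps a triangle to the signed sum of its edges. For instance
  ∂PQR = QR − PR + PQ.
The 3×1 boundary matrix has rank 1 and Smith normal form diag(1).

From H_k ≅ ker(∂_k) / im(∂_{k+1}) we obtain:

  H_0: rank C_0 − rank ∂_1 = 3 − 2 = 1, and the invariant factors of ∂_1 are all 1, so H_0 = Z.
  H_1: rank ker ∂_1 − rank ∂_2 = (3 − 2) − 1 = 0, and the invariant factors of ∂_2 are all 1, so H_1 = 0.
  H_2: rank ker ∂_2 − rank ∂_3 = (1 − 1) − 0 = 0, and there is no ∂_3, so H_2 = 0.

As a check, the Euler characteristic is 3 − 3 + 1 = 1, which agrees with 1 − 0 + 0 = 1.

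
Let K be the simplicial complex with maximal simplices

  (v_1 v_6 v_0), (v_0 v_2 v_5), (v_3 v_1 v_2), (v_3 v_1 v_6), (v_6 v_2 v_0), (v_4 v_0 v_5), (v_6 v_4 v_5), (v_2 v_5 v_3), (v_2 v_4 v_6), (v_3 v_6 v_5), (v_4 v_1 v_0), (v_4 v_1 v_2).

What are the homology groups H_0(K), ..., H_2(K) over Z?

Order the vertices as v_0 < v_1 < v_2 < v_3 < v_4 < v_5 < v_6. Listing each simplex with vertices in this order, K has dimension 2 with simplices:

  0-simplices (7): [v_0], [v_1], [v_2], [v_3], [v_4], [v_5], [v_6]
  1-simplices (18): (18 of them)
  2-simplices (12): (12 of them)

Hence C_0 ≅ Z^7, C_1 ≅ Z^18, C_2 ≅ Z^12.

∂_1: C_1 → C_0 sends each edge [p,q] (with p < q) to q − p. For instance
  ∂[v_0,v_5] = [v_5] − [v_0].
The 7×18 boundary matrix has rank 6 and Smith normal form diag(1,1,1,1,1,1).

∂_2: C_2 → C_1 acts by ∂[p,q,r] = [q,r] − [p,r] + [p,q]. For instance
  ∂[v_3,v_5,v_6] = [v_5,v_6] − [v_3,v_6] + [v_3,v_5],
  ∂[v_0,v_4,v_5] = [v_4,v_5] − [v_0,v_5] + [v_0,v_4].
The 18×12 boundary matrix has rank 12 and Smith normal form diag(1,1,1,1,1,1,1,1,1,1,1,2).

From H_k ≅ ker(∂_k) / im(∂_{k+1}) we obtain:

  H_0: rank C_0 − rank ∂_1 = 7 − 6 = 1, and the invariant factors of ∂_1 are all 1, so H_0 = Z.
  H_1: rank ker ∂_1 − rank ∂_2 = (18 − 6) − 12 = 0, and ∂_2 has invariant factor 2 > 1, so H_1 = Z_2.
  H_2: rank ker ∂_2 − rank ∂_3 = (12 − 12) − 0 = 0, and there is no ∂_3, so H_2 = 0.

(K is a triangulation of the real projective plane RP^2.)

H_0 = Z,  H_1 = Z_2,  H_2 = 0.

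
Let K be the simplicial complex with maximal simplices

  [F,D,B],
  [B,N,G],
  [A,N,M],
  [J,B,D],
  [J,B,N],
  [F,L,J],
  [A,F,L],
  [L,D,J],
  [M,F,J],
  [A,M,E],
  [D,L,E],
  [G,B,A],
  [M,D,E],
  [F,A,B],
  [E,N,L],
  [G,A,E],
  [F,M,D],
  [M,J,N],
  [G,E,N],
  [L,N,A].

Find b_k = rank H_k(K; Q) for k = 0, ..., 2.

b_0 = 1, b_1 = 1, b_2 = 0.

K has 10 vertices, 30 edges, 20 triangles.
rank ∂_0 = 0, rank ∂_1 = 9 ⇒ b_0 = 10 − 0 − 9 = 1; all invariant factors of ∂_1 are 1 so no torsion. So H_0 ≅ Z.
rank ∂_1 = 9, rank ∂_2 = 20 ⇒ b_1 = 30 − 9 − 20 = 1; ∂_2 has invariant factor(s) [2] giving torsion. So H_1 ≅ Z × Z/2.
rank ∂_2 = 20, rank ∂_3 = 0 ⇒ b_2 = 20 − 20 − 0 = 0. So H_2 ≅ 0.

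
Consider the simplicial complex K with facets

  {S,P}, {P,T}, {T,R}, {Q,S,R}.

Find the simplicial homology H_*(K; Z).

H_0 ≅ Z,  H_1 ≅ Z,  H_2 = 0.

Order the vertices as P < Q < R < S < T. Listing each simplex with vertices in this order, K has dimension 2 with simplices:

  0-simplices (5): P, Q, R, S, T
  1-simplices (6): PS, PT, QR, QS, RS, RT
  2-simplices (1): QRS

so the chain groups are C_0 ≅ Z^5, C_1 ≅ Z^6, C_2 ≅ Z^1.

The boundary map ∂_1: C_1 → C_0 maps an edge to its endpoints' difference, ∂[p,q] = q − p. For instance
  ∂RT = T − R.
The resulting 5×6 matrix has rank 4, and its Smith normal form has invariant factors (1,1,1,1).

Boundary ∂_2: C_2 → C_1 acts by ∂[p,q,r] = [q,r] − [p,r] + [p,q]. For instance
  ∂QRS = RS − QS + QR.
This gives a 6×1 integer matrix of rank 1; reducing to Smith normal form yields diagonal entries (1).

From H_k ≅ ker(∂_k) / im(∂_{k+1}) we obtain:

  H_0: rank C_0 − rank ∂_1 = 5 − 4 = 1, and the invariant factors of ∂_1 are all 1, so H_0 = Z.
  H_1: rank ker ∂_1 − rank ∂_2 = (6 − 4) − 1 = 1, and the invariant factors of ∂_2 are all 1, so H_1 = Z.
  H_2: rank ker ∂_2 − rank ∂_3 = (1 − 1) − 0 = 0, and there is no ∂_3, so H_2 = 0.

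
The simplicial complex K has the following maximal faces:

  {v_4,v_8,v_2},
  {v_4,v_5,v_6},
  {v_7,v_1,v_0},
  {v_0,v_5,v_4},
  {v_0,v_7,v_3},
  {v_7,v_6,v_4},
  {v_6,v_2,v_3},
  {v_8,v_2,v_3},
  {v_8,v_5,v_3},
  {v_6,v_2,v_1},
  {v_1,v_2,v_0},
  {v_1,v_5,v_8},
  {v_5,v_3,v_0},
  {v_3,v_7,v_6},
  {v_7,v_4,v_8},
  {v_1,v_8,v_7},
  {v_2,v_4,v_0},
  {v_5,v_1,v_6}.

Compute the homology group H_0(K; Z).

H_0 ≅ Z.

We work with the vertex ordering v_0 < v_1 < v_2 < v_3 < v_4 < v_5 < v_6 < v_7 < v_8. The simplices of K, each written with vertices in increasing order, are:

  0-simplices (9): [v_0], [v_1], [v_2], [v_3], [v_4], [v_5], [v_6], [v_7], [v_8]
  1-simplices (27): (27 of them)
  2-simplices (18): (18 of them)

giving chain groups C_0 ≅ Z^9, C_1 ≅ Z^27, C_2 ≅ Z^18.

The boundary map ∂_1: C_1 → C_0 maps an edge to its endpoints' difference, ∂[p,q] = q − p.
The resulting 9×27 matrix has rank 8, and its Smith normal form has invariant factors (1,1,1,1,1,1,1,1).

The boundary map ∂_2: C_2 → C_1 sends each 2-simplex [p,q,r] to [q,r] − [p,r] + [p,q]. For instance
  ∂[v_2,v_3,v_6] = [v_3,v_6] − [v_2,v_6] + [v_2,v_3],
  ∂[v_2,v_4,v_8] = [v_4,v_8] − [v_2,v_8] + [v_2,v_4].
The 27×18 boundary matrix has rank 17 and Smith normal form diag(1,1,1,1,1,1,1,1,1,1,1,1,1,1,1,1,1).

Reading off H_k = ker ∂_k / im ∂_{k+1}:

  H_0: rank C_0 − rank ∂_1 = 9 − 8 = 1, and the invariant factors of ∂_1 are all 1, so H_0 ≅ Z.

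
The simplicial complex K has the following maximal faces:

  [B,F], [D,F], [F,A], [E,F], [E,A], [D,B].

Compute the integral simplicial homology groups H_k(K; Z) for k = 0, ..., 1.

H_0 = Z,  H_1 = Z^2.

Order the vertices as A < B < D < E < F. Listing each simplex with vertices in this order, K has dimension 1 with simplices:

  0-simplices (5): A, B, D, E, F
  1-simplices (6): AE, AF, BD, BF, DF, EF

so the chain groups are C_0 ≅ Z^5, C_1 ≅ Z^6.

The boundary map ∂_1: C_1 → C_0 sends each edge [p,q] (with p < q) to q − p.
This gives a 5×6 integer matrix of rank 4; reducing to Smith normal form yields diagonal entries (1,1,1,1).

From H_k ≅ ker(∂_k) / im(∂_{k+1}) we obtain:

  H_0: rank C_0 − rank ∂_1 = 5 − 4 = 1, and the invariant factors of ∂_1 are all 1, so H_0 = Z.
  H_1: rank ker ∂_1 − rank ∂_2 = (6 − 4) − 0 = 2, and there is no ∂_2, so H_1 = Z^2.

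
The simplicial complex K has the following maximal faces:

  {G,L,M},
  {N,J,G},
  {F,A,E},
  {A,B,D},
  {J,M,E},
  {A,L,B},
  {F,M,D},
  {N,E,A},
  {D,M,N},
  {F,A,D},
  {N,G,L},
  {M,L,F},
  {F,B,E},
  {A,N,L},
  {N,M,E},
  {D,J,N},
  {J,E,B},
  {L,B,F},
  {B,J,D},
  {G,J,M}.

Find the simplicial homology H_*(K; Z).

Take the total order A < B < D < E < F < G < J < L < M < N on the vertex set. Then K (dimension 2) consists of the simplices:

  0-simplices (10): A, B, D, E, F, G, J, L, M, N
  1-simplices (30): AB, AD, AE, AF, AL, AN, BD, BE, BF, BJ, BL, DF, DJ, DM, DN, EF, EJ, EM, EN, FL, FM, GJ, GL, GM, GN, JM, JN, LM, LN, MN
  2-simplices (20): ABD, ABL, ADF, AEF, AEN, ALN, BDJ, BEF, BEJ, BFL, DFM, DJN, DMN, EJM, EMN, FLM, GJM, GJN, GLM, GLN

Hence C_0 ≅ Z^10, C_1 ≅ Z^30, C_2 ≅ Z^20.

The boundary map ∂_1: C_1 → C_0 is given by ∂[p,q] = [q] − [p]. For instance
  ∂JM = M − J.
As a 10×30 matrix over Z this has rank 9, with invariant factors (1,1,1,1,1,1,1,1,1).

∂_2: C_2 → C_1 maps a triangle to the signed sum of its edges. For instance
  ∂GJN = JN − GN + GJ,
  ∂BFL = FL − BL + BF.
As a 30×20 matrix over Z this has rank 20, with invariant factors (1,1,1,1,1,1,1,1,1,1,1,1,1,1,1,1,1,1,1,2).

Reading off H_k = ker ∂_k / im ∂_{k+1}:

  H_0: rank C_0 − rank ∂_1 = 10 − 9 = 1, and the invariant factors of ∂_1 are all 1, so H_0 = Z.
  H_1: rank ker ∂_1 − rank ∂_2 = (30 − 9) − 20 = 1, and ∂_2 has invariant factor 2 > 1, so H_1 = Z ⊕ Z/2.
  H_2: rank ker ∂_2 − rank ∂_3 = (20 − 20) − 0 = 0, and there is no ∂_3, so H_2 = 0.

H_0 ≅ Z,  H_1 ≅ Z ⊕ Z/2,  H_2 = 0.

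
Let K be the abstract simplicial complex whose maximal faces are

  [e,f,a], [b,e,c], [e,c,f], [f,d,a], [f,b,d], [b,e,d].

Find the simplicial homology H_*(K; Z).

K has 6 vertices, 12 edges, 6 triangles.
rank ∂_0 = 0, rank ∂_1 = 5 ⇒ b_0 = 6 − 0 − 5 = 1; all invariant factors of ∂_1 are 1 so no torsion. So H_0 = Z.
rank ∂_1 = 5, rank ∂_2 = 6 ⇒ b_1 = 12 − 5 − 6 = 1; all invariant factors of ∂_2 are 1 so no torsion. So H_1 = Z.
rank ∂_2 = 6, rank ∂_3 = 0 ⇒ b_2 = 6 − 6 − 0 = 0. So H_2 = 0.

H_0 ≅ Z,  H_1 ≅ Z,  H_2 = 0.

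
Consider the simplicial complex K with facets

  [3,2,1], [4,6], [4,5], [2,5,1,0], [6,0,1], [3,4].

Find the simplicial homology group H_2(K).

H_2 ≅ 0.

Take the total order 0 < 1 < 2 < 3 < 4 < 5 < 6 on the vertex set. Then K (dimension 3) consists of the simplices:

  0-simplices (7): [0], [1], [2], [3], [4], [5], [6]
  1-simplices (13): [0,1], [0,2], [0,5], [0,6], [1,2], [1,3], [1,5], [1,6], [2,3], [2,5], [3,4], [4,5], [4,6]
  2-simplices (6): [0,1,2], [0,1,5], [0,1,6], [0,2,5], [1,2,3], [1,2,5]
  3-simplices (1): [0,1,2,5]

Hence C_0 ≅ Z^7, C_1 ≅ Z^13, C_2 ≅ Z^6, C_3 ≅ Z^1.

Boundary ∂_1: C_1 → C_0 sends each edge [p,q] (with p < q) to q − p.
As a 7×13 matrix over Z this has rank 6, with invariant factors (1,1,1,1,1,1).

∂_2: C_2 → C_1 maps a triangle to the signed sum of its edges. For instance
  ∂[0,1,2] = [1,2] − [0,2] + [0,1],
  ∂[0,1,5] = [1,5] − [0,5] + [0,1].
The 13×6 boundary matrix has rank 5 and Smith normal form diag(1,1,1,1,1).

Boundary ∂_3: C_3 → C_2 sends each 3-simplex σ to the alternating sum Σ_i (−1)^i (σ with its i-th vertex removed). For instance
  ∂[0,1,2,5] = [1,2,5] − [0,2,5] + [0,1,5] − [0,1,2].
The resulting 6×1 matrix has rank 1, and its Smith normal form has invariant factors (1).

From H_k ≅ ker(∂_k) / im(∂_{k+1}) we obtain:

  H_2: rank ker ∂_2 − rank ∂_3 = (6 − 5) − 1 = 0, and the invariant factors of ∂_3 are all 1, so H_2 ≅ 0.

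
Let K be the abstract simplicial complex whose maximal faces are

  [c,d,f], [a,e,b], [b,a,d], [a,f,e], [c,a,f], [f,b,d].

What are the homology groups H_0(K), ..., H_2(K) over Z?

Fix the vertex order a < b < c < d < e < f and write every simplex with vertices in increasing order. Then dim K = 2 and the simplices of K are:

  0-simplices (6): a, b, c, d, e, f
  1-simplices (12): ab, ac, ad, ae, af, bd, be, bf, cd, cf, df, ef
  2-simplices (6): abd, abe, acf, aef, bdf, cdf

so the chain groups are C_0 ≅ Z^6, C_1 ≅ Z^12, C_2 ≅ Z^6.

Boundary ∂_1: C_1 → C_0 sends each edge [p,q] (with p < q) to q − p.
As a 6×12 matrix over Z this has rank 5, with invariant factors (1,1,1,1,1).

Boundary ∂_2: C_2 → C_1 sends each 2-simplex [p,q,r] to [q,r] − [p,r] + [p,q]. For instance
  ∂acf = cf − af + ac,
  ∂abd = bd − ad + ab.
The 12×6 boundary matrix has rank 6 and Smith normal form diag(1,1,1,1,1,1).

Now H_k = ker ∂_k / im ∂_{k+1}, so:

  H_0: rank C_0 − rank ∂_1 = 6 − 5 = 1, and the invariant factors of ∂_1 are all 1, so H_0 = Z.
  H_1: rank ker ∂_1 − rank ∂_2 = (12 − 5) − 6 = 1, and the invariant factors of ∂_2 are all 1, so H_1 = Z.
  H_2: rank ker ∂_2 − rank ∂_3 = (6 − 6) − 0 = 0, and there is no ∂_3, so H_2 = 0.

H_0 ≅ Z,  H_1 ≅ Z,  H_2 = 0.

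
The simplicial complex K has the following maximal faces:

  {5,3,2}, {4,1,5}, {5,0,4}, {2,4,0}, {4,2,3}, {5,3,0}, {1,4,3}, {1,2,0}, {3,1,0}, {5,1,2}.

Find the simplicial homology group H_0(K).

Take the total order 0 < 1 < 2 < 3 < 4 < 5 on the vertex set. Then K (dimension 2) consists of the simplices:

  0-simplices (6): [0], [1], [2], [3], [4], [5]
  1-simplices (15): [0,1], [0,2], [0,3], [0,4], [0,5], [1,2], [1,3], [1,4], [1,5], [2,3], [2,4], [2,5], [3,4], [3,5], [4,5]
  2-simplices (10): [0,1,2], [0,1,3], [0,2,4], [0,3,5], [0,4,5], [1,2,5], [1,3,4], [1,4,5], [2,3,4], [2,3,5]

giving chain groups C_0 ≅ Z^6, C_1 ≅ Z^15, C_2 ≅ Z^10.

The boundary map ∂_1: C_1 → C_0 sends each edge [p,q] (with p < q) to q − p.
The resulting 6×15 matrix has rank 5, and its Smith normal form has invariant factors (1,1,1,1,1).

Boundary ∂_2: C_2 → C_1 acts by ∂[p,q,r] = [q,r] − [p,r] + [p,q]. For instance
  ∂[0,4,5] = [4,5] − [0,5] + [0,4],
  ∂[0,3,5] = [3,5] − [0,5] + [0,3].
The resulting 15×10 matrix has rank 10, and its Smith normal form has invariant factors (1,1,1,1,1,1,1,1,1,2).

From H_k ≅ ker(∂_k) / im(∂_{k+1}) we obtain:

  H_0: rank C_0 − rank ∂_1 = 6 − 5 = 1, and the invariant factors of ∂_1 are all 1, so H_0 ≅ Z.

H_0 = Z.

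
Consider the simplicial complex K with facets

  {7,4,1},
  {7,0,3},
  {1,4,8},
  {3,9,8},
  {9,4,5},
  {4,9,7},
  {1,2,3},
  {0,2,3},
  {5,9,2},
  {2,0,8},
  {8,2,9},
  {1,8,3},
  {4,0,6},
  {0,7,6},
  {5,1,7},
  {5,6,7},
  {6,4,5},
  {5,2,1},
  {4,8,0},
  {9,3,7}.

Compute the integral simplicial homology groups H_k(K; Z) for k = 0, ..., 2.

H_0 = Z,  H_1 = Z ⊕ Z_2,  H_2 = 0.

Take the total order 0 < 1 < 2 < 3 < 4 < 5 < 6 < 7 < 8 < 9 on the vertex set. Then K (dimension 2) consists of the simplices:

  0-simplices (10): [0], [1], [2], [3], [4], [5], [6], [7], [8], [9]
  1-simplices (30): (30 of them)
  2-simplices (20): (20 of them)

so the chain groups are C_0 ≅ Z^10, C_1 ≅ Z^30, C_2 ≅ Z^20.

∂_1: C_1 → C_0 maps an edge to its endpoints' difference, ∂[p,q] = q − p. For instance
  ∂[2,3] = [3] − [2].
The resulting 10×30 matrix has rank 9, and its Smith normal form has invariant factors (1,1,1,1,1,1,1,1,1).

Boundary ∂_2: C_2 → C_1 maps a triangle to the signed sum of its edges. For instance
  ∂[0,2,3] = [2,3] − [0,3] + [0,2],
  ∂[1,3,8] = [3,8] − [1,8] + [1,3].
The resulting 30×20 matrix has rank 20, and its Smith normal form has invariant factors (1,1,1,1,1,1,1,1,1,1,1,1,1,1,1,1,1,1,1,2).

Computing H_k = (kernel of ∂_k) / (image of ∂_{k+1}):

  H_0: rank C_0 − rank ∂_1 = 10 − 9 = 1, and the invariant factors of ∂_1 are all 1, so H_0 = Z.
  H_1: rank ker ∂_1 − rank ∂_2 = (30 − 9) − 20 = 1, and ∂_2 has invariant factor 2 > 1, so H_1 = Z ⊕ Z_2.
  H_2: rank ker ∂_2 − rank ∂_3 = (20 − 20) − 0 = 0, and there is no ∂_3, so H_2 = 0.

(K is a triangulation of the Klein bottle.)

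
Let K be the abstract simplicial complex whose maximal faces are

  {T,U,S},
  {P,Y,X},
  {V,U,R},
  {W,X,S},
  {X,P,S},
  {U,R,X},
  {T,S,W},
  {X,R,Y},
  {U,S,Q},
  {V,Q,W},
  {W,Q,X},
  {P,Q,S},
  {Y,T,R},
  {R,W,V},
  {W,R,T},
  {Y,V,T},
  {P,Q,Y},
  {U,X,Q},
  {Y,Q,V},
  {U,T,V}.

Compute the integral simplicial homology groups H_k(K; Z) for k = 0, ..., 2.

Fix the vertex order P < Q < R < S < T < U < V < W < X < Y and write every simplex with vertices in increasing order. Then dim K = 2 and the simplices of K are:

  0-simplices (10): P, Q, R, S, T, U, V, W, X, Y
  1-simplices (30): PQ, PS, PX, PY, QS, QU, QV, QW, QX, QY, RT, RU, RV, RW, RX, RY, ST, SU, SW, SX, TU, TV, TW, TY, UV, UX, VW, VY, WX, XY
  2-simplices (20): PQS, PQY, PSX, PXY, QSU, QUX, QVW, QVY, QWX, RTW, RTY, RUV, RUX, RVW, RXY, STU, STW, SWX, TUV, TVY

giving chain groups C_0 ≅ Z^10, C_1 ≅ Z^30, C_2 ≅ Z^20.

∂_1: C_1 → C_0 sends each edge [p,q] (with p < q) to q − p.
As a 10×30 matrix over Z this has rank 9, with invariant factors (1,1,1,1,1,1,1,1,1).

∂_2: C_2 → C_1 sends each 2-simplex [p,q,r] to [q,r] − [p,r] + [p,q]. For instance
  ∂QUX = UX − QX + QU,
  ∂TUV = UV − TV + TU.
The resulting 30×20 matrix has rank 20, and its Smith normal form has invariant factors (1,1,1,1,1,1,1,1,1,1,1,1,1,1,1,1,1,1,1,2).

Reading off H_k = ker ∂_k / im ∂_{k+1}:

  H_0: rank C_0 − rank ∂_1 = 10 − 9 = 1, and the invariant factors of ∂_1 are all 1, so H_0 = Z.
  H_1: rank ker ∂_1 − rank ∂_2 = (30 − 9) − 20 = 1, and ∂_2 has invariant factor 2 > 1, so H_1 = Z ⊕ Z_2.
  H_2: rank ker ∂_2 − rank ∂_3 = (20 − 20) − 0 = 0, and there is no ∂_3, so H_2 = 0.

As a check, the Euler characteristic is 10 − 30 + 20 = 0, which agrees with 1 − 1 + 0 = 0.

H_0 ≅ Z,  H_1 ≅ Z ⊕ Z_2,  H_2 = 0.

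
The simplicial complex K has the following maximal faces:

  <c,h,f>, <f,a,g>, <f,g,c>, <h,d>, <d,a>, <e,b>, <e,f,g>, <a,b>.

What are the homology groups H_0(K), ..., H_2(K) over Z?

H_0 = Z,  H_1 = Z^2,  H_2 = 0.

We work with the vertex ordering a < b < c < d < e < f < g < h. The simplices of K, each written with vertices in increasing order, are:

  0-simplices (8): a, b, c, d, e, f, g, h
  1-simplices (13): ab, ad, af, ag, be, cf, cg, ch, dh, ef, eg, fg, fh
  2-simplices (4): afg, cfg, cfh, efg

so the chain groups are C_0 ≅ Z^8, C_1 ≅ Z^13, C_2 ≅ Z^4.

Boundary ∂_1: C_1 → C_0 sends each edge [p,q] (with p < q) to q − p.
The resulting 8×13 matrix has rank 7, and its Smith normal form has invariant factors (1,1,1,1,1,1,1).

Boundary ∂_2: C_2 → C_1 maps a triangle to the signed sum of its edges. For instance
  ∂efg = fg − eg + ef,
  ∂cfh = fh − ch + cf.
The resulting 13×4 matrix has rank 4, and its Smith normal form has invariant factors (1,1,1,1).

Reading off H_k = ker ∂_k / im ∂_{k+1}:

  H_0: rank C_0 − rank ∂_1 = 8 − 7 = 1, and the invariant factors of ∂_1 are all 1, so H_0 ≅ Z.
  H_1: rank ker ∂_1 − rank ∂_2 = (13 − 7) − 4 = 2, and the invariant factors of ∂_2 are all 1, so H_1 ≅ Z^2.
  H_2: rank ker ∂_2 − rank ∂_3 = (4 − 4) − 0 = 0, and there is no ∂_3, so H_2 ≅ 0.

As a check, the Euler characteristic is 8 − 13 + 4 = -1, which agrees with 1 − 2 + 0 = -1.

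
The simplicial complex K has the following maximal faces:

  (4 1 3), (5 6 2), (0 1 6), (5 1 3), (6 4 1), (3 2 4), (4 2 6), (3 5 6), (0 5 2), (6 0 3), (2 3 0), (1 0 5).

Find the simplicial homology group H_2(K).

Order the vertices as 0 < 1 < 2 < 3 < 4 < 5 < 6. Listing each simplex with vertices in this order, K has dimension 2 with simplices:

  0-simplices (7): [0], [1], [2], [3], [4], [5], [6]
  1-simplices (18): [0,1], [0,2], [0,3], [0,5], [0,6], [1,3], [1,4], [1,5], [1,6], [2,3], [2,4], [2,5], [2,6], [3,4], [3,5], [3,6], [4,6], [5,6]
  2-simplices (12): [0,1,5], [0,1,6], [0,2,3], [0,2,5], [0,3,6], [1,3,4], [1,3,5], [1,4,6], [2,3,4], [2,4,6], [2,5,6], [3,5,6]

giving chain groups C_0 ≅ Z^7, C_1 ≅ Z^18, C_2 ≅ Z^12.

Boundary ∂_1: C_1 → C_0 is given by ∂[p,q] = [q] − [p].
This gives a 7×18 integer matrix of rank 6; reducing to Smith normal form yields diagonal entries (1,1,1,1,1,1).

The boundary map ∂_2: C_2 → C_1 sends each 2-simplex [p,q,r] to [q,r] − [p,r] + [p,q]. For instance
  ∂[1,3,5] = [3,5] − [1,5] + [1,3],
  ∂[2,3,4] = [3,4] − [2,4] + [2,3].
The 18×12 boundary matrix has rank 12 and Smith normal form diag(1,1,1,1,1,1,1,1,1,1,1,2).

From H_k ≅ ker(∂_k) / im(∂_{k+1}) we obtain:

  H_2: rank ker ∂_2 − rank ∂_3 = (12 − 12) − 0 = 0, and there is no ∂_3, so H_2 = 0.

(K is a triangulation of the real projective plane RP^2.)

H_2 = 0.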